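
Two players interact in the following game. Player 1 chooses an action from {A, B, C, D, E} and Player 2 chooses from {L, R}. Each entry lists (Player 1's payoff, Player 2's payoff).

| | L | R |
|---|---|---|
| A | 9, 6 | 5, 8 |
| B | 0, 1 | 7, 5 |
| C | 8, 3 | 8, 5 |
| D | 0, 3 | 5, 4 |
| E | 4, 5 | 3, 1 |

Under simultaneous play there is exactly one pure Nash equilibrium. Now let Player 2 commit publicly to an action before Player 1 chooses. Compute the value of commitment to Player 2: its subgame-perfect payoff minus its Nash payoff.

Backward induction with Player 2 moving first.
- L: Player 1 compares 9, 0, 8, 0, 4 and picks A; Player 2 would get 6.
- R: Player 1 compares 5, 7, 8, 5, 3 and picks C; Player 2 would get 5.
Player 2's induced payoffs are 6, 5, so Player 2 commits to L. Subgame-perfect outcome: (A, L) with payoffs (9, 6).
Now find the simultaneous Nash equilibrium.
Player 1's best replies: L→A; R→C.
Player 2's best replies: A→R; B→R; C→R; D→R; E→L.
Only (C, R) has each player best-responding; Nash payoffs (8, 5).
Player 2's commitment gain: 6 − 5 = 1.

1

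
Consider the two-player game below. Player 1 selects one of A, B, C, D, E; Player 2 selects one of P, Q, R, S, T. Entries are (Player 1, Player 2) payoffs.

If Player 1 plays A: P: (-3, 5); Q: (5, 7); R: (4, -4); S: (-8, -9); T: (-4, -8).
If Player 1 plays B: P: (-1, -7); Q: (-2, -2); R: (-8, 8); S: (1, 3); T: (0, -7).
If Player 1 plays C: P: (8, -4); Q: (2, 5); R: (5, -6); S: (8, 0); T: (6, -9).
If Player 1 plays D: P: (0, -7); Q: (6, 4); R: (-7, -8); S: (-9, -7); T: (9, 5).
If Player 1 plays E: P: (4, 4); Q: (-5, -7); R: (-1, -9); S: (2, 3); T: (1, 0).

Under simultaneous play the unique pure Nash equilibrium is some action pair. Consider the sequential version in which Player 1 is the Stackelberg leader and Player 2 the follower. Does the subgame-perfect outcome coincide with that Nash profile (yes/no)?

Backward induction with Player 1 moving first.
- A → Player 2 plays Q (best of 5, 7, -4, -9, -8); Player 1 gets 5.
- B → Player 2 plays R (best of -7, -2, 8, 3, -7); Player 1 gets -8.
- C → Player 2 plays Q (best of -4, 5, -6, 0, -9); Player 1 gets 2.
- D → Player 2 plays T (best of -7, 4, -8, -7, 5); Player 1 gets 9.
- E → Player 2 plays P (best of 4, -7, -9, 3, 0); Player 1 gets 4.
Player 1's induced payoffs are 5, -8, 2, 9, 4, so Player 1 commits to D. Subgame-perfect outcome: (D, T) with payoffs (9, 5).
Now find the simultaneous Nash equilibrium.
Player 1's best replies: P→C; Q→D; R→C; S→C; T→D.
Player 2's best replies: A→Q; B→R; C→Q; D→T; E→P.
Only (D, T) has each player best-responding; Nash payoffs (9, 5).
Sequential outcome (D, T) coincides with the Nash profile (D, T).

yes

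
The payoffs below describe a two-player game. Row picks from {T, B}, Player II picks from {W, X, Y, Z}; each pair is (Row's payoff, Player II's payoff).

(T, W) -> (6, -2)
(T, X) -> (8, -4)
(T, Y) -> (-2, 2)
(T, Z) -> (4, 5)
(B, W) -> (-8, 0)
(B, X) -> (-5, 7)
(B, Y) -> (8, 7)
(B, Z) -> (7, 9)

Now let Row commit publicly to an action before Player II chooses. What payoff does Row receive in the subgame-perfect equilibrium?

7

Solve by backward induction (Row leads).
- T → Player II plays Z (best of -2, -4, 2, 5); Row gets 4.
- B → Player II plays Z (best of 0, 7, 7, 9); Row gets 7.
Maximizing over 4, 7, Row chooses B. Subgame-perfect outcome: (B, Z) with payoffs (7, 9).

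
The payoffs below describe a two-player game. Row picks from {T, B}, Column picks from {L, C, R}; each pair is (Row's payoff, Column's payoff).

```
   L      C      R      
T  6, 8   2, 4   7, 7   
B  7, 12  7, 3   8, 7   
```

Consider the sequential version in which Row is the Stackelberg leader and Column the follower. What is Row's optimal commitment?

Work backward from Column's decision.
- T → Column plays L (best of 8, 4, 7); Row gets 6.
- B → Column plays L (best of 12, 3, 7); Row gets 7.
Maximizing over 6, 7, Row chooses B. Subgame-perfect outcome: (B, L) with payoffs (7, 12).

B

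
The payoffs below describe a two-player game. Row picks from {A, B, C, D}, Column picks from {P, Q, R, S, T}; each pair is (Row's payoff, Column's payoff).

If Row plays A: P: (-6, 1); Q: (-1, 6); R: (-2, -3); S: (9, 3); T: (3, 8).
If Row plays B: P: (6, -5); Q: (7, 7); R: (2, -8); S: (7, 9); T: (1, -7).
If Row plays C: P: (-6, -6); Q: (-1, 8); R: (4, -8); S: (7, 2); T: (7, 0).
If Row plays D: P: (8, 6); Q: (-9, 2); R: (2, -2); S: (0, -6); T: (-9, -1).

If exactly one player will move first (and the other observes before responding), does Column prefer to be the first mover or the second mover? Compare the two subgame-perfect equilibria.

If Row leads: Column's best replies are A→T, B→S, C→Q, D→P; Row's induced payoffs 3, 7, -1, 8; outcome (D, P), payoffs (8, 6).
If Column leads: Row's best replies are P→D, Q→B, R→C, S→A, T→C; Column's induced payoffs 6, 7, -8, 3, 0; outcome (B, Q), payoffs (7, 7).
Column gets 7 moving first and 6 moving second, so Column prefers to move first.

first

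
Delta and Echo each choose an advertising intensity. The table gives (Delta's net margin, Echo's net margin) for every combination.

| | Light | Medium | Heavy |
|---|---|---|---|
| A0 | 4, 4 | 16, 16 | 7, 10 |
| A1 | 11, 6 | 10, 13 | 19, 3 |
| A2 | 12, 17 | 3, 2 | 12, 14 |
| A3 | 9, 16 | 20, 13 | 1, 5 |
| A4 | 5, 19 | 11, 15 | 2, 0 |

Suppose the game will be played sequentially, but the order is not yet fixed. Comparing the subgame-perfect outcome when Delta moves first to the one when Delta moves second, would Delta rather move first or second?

first

If Delta leads: Echo's best replies are A0→Medium, A1→Medium, A2→Light, A3→Light, A4→Light; Delta's induced payoffs 16, 10, 12, 9, 5; outcome (A0, Medium), payoffs (16, 16).
If Echo leads: Delta's best replies are Light→A2, Medium→A3, Heavy→A1; Echo's induced payoffs 17, 13, 3; outcome (A2, Light), payoffs (12, 17).
Delta gets 16 moving first and 12 moving second, so Delta prefers to move first.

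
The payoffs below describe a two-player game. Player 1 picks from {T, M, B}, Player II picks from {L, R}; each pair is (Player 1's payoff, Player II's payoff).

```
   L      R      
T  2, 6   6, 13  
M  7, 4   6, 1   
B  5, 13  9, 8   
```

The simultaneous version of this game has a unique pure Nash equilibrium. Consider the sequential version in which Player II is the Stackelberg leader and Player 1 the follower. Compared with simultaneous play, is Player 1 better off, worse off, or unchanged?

Solve by backward induction (Player II leads).
- L: BR = M, leader payoff 4.
- R: BR = B, leader payoff 8.
Maximizing over 4, 8, Player II chooses R. Subgame-perfect outcome: (B, R) with payoffs (9, 8).
Now find the simultaneous Nash equilibrium.
Player 1's best replies: L→M; R→B.
Player II's best replies: T→R; M→L; B→L.
Only (M, L) has each player best-responding; Nash payoffs (7, 4).
Player 1 earns 9 sequentially versus 7 at the Nash outcome: better off.

better off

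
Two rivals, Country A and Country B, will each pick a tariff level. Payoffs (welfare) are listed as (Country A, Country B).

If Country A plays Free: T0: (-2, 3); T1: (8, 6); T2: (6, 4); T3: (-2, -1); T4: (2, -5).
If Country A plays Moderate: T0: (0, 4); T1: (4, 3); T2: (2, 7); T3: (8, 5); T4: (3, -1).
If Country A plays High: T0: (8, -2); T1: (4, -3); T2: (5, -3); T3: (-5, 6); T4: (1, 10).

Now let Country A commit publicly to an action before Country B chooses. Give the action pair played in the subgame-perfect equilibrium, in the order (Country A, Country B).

(Free, T1)

Country B best-responds to each possible Country A move:
- Free: BR = T1, leader payoff 8.
- Moderate: BR = T2, leader payoff 2.
- High: BR = T4, leader payoff 1.
Country A's induced payoffs are 8, 2, 1, so Country A commits to Free. Subgame-perfect outcome: (Free, T1) with payoffs (8, 6).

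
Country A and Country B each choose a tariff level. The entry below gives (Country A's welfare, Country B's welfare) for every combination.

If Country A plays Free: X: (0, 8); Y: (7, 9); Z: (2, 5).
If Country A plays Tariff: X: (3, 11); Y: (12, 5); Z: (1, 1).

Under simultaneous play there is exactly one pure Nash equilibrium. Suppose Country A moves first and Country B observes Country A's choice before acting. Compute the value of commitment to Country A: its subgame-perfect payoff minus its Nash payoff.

Solve by backward induction (Country A leads).
- Free → Country B plays Y (best of 8, 9, 5); Country A gets 7.
- Tariff → Country B plays X (best of 11, 5, 1); Country A gets 3.
Country A's induced payoffs are 7, 3, so Country A commits to Free. Subgame-perfect outcome: (Free, Y) with payoffs (7, 9).
Now find the simultaneous Nash equilibrium.
Country A's best replies: X→Tariff; Y→Tariff; Z→Free.
Country B's best replies: Free→Y; Tariff→X.
Only (Tariff, X) has each player best-responding; Nash payoffs (3, 11).
Country A's commitment gain: 7 − 3 = 4.

4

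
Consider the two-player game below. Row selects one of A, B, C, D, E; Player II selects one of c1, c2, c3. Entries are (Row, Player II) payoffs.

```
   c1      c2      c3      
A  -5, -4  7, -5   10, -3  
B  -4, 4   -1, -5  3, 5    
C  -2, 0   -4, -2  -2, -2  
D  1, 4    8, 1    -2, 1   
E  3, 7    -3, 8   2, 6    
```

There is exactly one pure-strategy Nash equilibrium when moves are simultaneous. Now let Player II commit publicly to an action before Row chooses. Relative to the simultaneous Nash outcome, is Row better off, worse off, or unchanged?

Work backward from Row's decision.
- c1 → Row plays E (best of -5, -4, -2, 1, 3); Player II gets 7.
- c2 → Row plays D (best of 7, -1, -4, 8, -3); Player II gets 1.
- c3 → Row plays A (best of 10, 3, -2, -2, 2); Player II gets -3.
Player II's induced payoffs are 7, 1, -3, so Player II commits to c1. Subgame-perfect outcome: (E, c1) with payoffs (3, 7).
Now find the simultaneous Nash equilibrium.
Row's best replies: c1→E; c2→D; c3→A.
Player II's best replies: A→c3; B→c3; C→c1; D→c1; E→c2.
Only (A, c3) has each player best-responding; Nash payoffs (10, -3).
Row earns 3 sequentially versus 10 at the Nash outcome: worse off.

worse off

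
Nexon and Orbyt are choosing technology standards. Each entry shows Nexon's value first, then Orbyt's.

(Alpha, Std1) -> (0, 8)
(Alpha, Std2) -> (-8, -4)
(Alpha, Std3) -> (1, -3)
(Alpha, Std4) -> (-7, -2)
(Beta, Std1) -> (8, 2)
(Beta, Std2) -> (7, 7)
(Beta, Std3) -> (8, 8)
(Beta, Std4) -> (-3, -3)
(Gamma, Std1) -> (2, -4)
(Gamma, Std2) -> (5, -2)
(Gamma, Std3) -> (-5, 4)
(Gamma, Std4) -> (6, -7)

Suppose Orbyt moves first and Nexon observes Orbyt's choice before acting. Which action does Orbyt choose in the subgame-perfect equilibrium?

Std3

Nexon best-responds to each possible Orbyt move:
- Std1: Nexon compares 0, 8, 2 and picks Beta; Orbyt would get 2.
- Std2: Nexon compares -8, 7, 5 and picks Beta; Orbyt would get 7.
- Std3: Nexon compares 1, 8, -5 and picks Beta; Orbyt would get 8.
- Std4: Nexon compares -7, -3, 6 and picks Gamma; Orbyt would get -7.
Orbyt's induced payoffs are 2, 7, 8, -7, so Orbyt commits to Std3. Subgame-perfect outcome: (Beta, Std3) with payoffs (8, 8).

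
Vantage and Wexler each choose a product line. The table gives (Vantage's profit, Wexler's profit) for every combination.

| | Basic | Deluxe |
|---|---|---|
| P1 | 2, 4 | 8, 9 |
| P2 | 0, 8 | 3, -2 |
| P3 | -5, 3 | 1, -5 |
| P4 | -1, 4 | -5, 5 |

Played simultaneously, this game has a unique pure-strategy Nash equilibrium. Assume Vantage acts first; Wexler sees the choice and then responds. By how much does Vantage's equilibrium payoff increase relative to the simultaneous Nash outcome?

Solve by backward induction (Vantage leads).
- P1: BR = Deluxe, leader payoff 8.
- P2: BR = Basic, leader payoff 0.
- P3: BR = Basic, leader payoff -5.
- P4: BR = Deluxe, leader payoff -5.
Vantage's induced payoffs are 8, 0, -5, -5, so Vantage commits to P1. Subgame-perfect outcome: (P1, Deluxe) with payoffs (8, 9).
For the simultaneous game, intersect best replies.
Vantage's best replies: Basic→P1; Deluxe→P1.
Wexler's best replies: P1→Deluxe; P2→Basic; P3→Basic; P4→Deluxe.
Only (P1, Deluxe) has each player best-responding; Nash payoffs (8, 9).
Vantage's commitment gain: 8 − 8 = 0.

0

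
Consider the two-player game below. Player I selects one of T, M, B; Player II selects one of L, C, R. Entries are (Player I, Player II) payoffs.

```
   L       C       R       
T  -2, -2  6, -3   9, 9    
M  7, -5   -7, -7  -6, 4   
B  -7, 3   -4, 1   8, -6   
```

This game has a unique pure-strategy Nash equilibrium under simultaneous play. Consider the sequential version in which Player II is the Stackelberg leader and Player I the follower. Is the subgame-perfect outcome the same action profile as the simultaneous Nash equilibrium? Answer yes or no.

Work backward from Player I's decision.
- L: Player I compares -2, 7, -7 and picks M; Player II would get -5.
- C: Player I compares 6, -7, -4 and picks T; Player II would get -3.
- R: Player I compares 9, -6, 8 and picks T; Player II would get 9.
Player II's induced payoffs are -5, -3, 9, so Player II commits to R. Subgame-perfect outcome: (T, R) with payoffs (9, 9).
Under simultaneous play:
Player I's best replies: L→M; C→T; R→T.
Player II's best replies: T→R; M→R; B→L.
Only (T, R) has each player best-responding; Nash payoffs (9, 9).
Sequential outcome (T, R) coincides with the Nash profile (T, R).

yes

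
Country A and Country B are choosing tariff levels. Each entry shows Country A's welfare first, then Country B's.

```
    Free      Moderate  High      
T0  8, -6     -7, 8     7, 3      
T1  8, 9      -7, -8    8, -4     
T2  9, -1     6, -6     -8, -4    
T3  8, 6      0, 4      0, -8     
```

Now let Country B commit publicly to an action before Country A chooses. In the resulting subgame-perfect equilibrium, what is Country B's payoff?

-1

Work backward from Country A's decision.
- Free: BR = T2, leader payoff -1.
- Moderate: BR = T2, leader payoff -6.
- High: BR = T1, leader payoff -4.
Maximizing over -1, -6, -4, Country B chooses Free. Subgame-perfect outcome: (T2, Free) with payoffs (9, -1).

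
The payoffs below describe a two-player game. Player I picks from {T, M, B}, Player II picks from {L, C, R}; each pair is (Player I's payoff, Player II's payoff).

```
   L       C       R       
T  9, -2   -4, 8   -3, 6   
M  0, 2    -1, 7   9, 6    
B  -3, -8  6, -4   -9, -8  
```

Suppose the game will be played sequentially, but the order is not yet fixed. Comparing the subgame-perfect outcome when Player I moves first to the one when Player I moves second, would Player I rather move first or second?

If Player I leads: Player II's best replies are T→C, M→C, B→C; Player I's induced payoffs -4, -1, 6; outcome (B, C), payoffs (6, -4).
If Player II leads: Player I's best replies are L→T, C→B, R→M; Player II's induced payoffs -2, -4, 6; outcome (M, R), payoffs (9, 6).
Player I gets 6 moving first and 9 moving second, so Player I prefers to move second.

second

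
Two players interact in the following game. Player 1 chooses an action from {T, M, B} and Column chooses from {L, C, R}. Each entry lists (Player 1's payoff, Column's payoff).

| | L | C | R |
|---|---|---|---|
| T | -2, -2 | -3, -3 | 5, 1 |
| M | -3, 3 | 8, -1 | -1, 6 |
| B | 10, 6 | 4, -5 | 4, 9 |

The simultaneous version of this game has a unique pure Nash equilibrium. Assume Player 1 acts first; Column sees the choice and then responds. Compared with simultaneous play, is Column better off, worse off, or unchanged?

unchanged

Solve by backward induction (Player 1 leads).
- T: Column compares -2, -3, 1 and picks R; Player 1 would get 5.
- M: Column compares 3, -1, 6 and picks R; Player 1 would get -1.
- B: Column compares 6, -5, 9 and picks R; Player 1 would get 4.
Among 5, -1, 4, the best is 5 at T. Subgame-perfect outcome: (T, R) with payoffs (5, 1).
Under simultaneous play:
Player 1's best replies: L→B; C→M; R→T.
Column's best replies: T→R; M→R; B→R.
Only (T, R) has each player best-responding; Nash payoffs (5, 1).
Column earns 1 sequentially versus 1 at the Nash outcome: unchanged.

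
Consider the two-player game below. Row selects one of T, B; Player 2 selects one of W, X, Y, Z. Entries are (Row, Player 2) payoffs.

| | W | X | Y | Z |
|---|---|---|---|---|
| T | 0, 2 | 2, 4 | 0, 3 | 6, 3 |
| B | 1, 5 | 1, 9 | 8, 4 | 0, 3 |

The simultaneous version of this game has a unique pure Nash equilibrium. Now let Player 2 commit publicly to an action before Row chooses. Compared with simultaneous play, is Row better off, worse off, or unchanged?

worse off

Work backward from Row's decision.
- W → Row plays B (best of 0, 1); Player 2 gets 5.
- X → Row plays T (best of 2, 1); Player 2 gets 4.
- Y → Row plays B (best of 0, 8); Player 2 gets 4.
- Z → Row plays T (best of 6, 0); Player 2 gets 3.
Maximizing over 5, 4, 4, 3, Player 2 chooses W. Subgame-perfect outcome: (B, W) with payoffs (1, 5).
For the simultaneous game, intersect best replies.
Row's best replies: W→B; X→T; Y→B; Z→T.
Player 2's best replies: T→X; B→X.
The unique mutual best reply is (T, X), giving (2, 4).
Row earns 1 sequentially versus 2 at the Nash outcome: worse off.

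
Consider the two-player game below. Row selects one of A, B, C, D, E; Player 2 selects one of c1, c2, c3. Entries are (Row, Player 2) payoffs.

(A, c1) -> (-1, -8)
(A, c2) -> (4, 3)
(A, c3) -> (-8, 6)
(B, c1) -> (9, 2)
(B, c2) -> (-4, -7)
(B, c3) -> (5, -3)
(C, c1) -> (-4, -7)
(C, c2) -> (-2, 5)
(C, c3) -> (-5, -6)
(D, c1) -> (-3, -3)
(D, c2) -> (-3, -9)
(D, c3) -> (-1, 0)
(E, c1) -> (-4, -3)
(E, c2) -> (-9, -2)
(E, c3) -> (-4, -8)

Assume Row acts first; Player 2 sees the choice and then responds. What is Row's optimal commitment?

Work backward from Player 2's decision.
- A: Player 2 compares -8, 3, 6 and picks c3; Row would get -8.
- B: Player 2 compares 2, -7, -3 and picks c1; Row would get 9.
- C: Player 2 compares -7, 5, -6 and picks c2; Row would get -2.
- D: Player 2 compares -3, -9, 0 and picks c3; Row would get -1.
- E: Player 2 compares -3, -2, -8 and picks c2; Row would get -9.
Row's induced payoffs are -8, 9, -2, -1, -9, so Row commits to B. Subgame-perfect outcome: (B, c1) with payoffs (9, 2).

B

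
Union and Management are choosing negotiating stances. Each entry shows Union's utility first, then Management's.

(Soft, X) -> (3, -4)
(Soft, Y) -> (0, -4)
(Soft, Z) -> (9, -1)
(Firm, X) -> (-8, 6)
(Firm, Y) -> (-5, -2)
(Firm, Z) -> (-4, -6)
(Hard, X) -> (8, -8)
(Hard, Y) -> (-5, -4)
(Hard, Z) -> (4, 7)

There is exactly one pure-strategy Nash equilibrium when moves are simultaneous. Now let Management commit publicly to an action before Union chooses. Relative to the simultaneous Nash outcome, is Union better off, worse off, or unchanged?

Work backward from Union's decision.
- X → Union plays Hard (best of 3, -8, 8); Management gets -8.
- Y → Union plays Soft (best of 0, -5, -5); Management gets -4.
- Z → Union plays Soft (best of 9, -4, 4); Management gets -1.
Management's induced payoffs are -8, -4, -1, so Management commits to Z. Subgame-perfect outcome: (Soft, Z) with payoffs (9, -1).
For the simultaneous game, intersect best replies.
Union's best replies: X→Hard; Y→Soft; Z→Soft.
Management's best replies: Soft→Z; Firm→X; Hard→Z.
The unique mutual best reply is (Soft, Z), giving (9, -1).
Union earns 9 sequentially versus 9 at the Nash outcome: unchanged.

unchanged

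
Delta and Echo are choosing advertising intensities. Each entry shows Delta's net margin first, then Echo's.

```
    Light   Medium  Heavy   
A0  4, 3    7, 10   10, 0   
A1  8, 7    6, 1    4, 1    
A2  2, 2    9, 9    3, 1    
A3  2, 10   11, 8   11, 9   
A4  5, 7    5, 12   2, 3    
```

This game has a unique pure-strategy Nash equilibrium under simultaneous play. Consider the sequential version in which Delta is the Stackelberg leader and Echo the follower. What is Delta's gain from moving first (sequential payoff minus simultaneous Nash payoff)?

Backward induction with Delta moving first.
- A0 → Echo plays Medium (best of 3, 10, 0); Delta gets 7.
- A1 → Echo plays Light (best of 7, 1, 1); Delta gets 8.
- A2 → Echo plays Medium (best of 2, 9, 1); Delta gets 9.
- A3 → Echo plays Light (best of 10, 8, 9); Delta gets 2.
- A4 → Echo plays Medium (best of 7, 12, 3); Delta gets 5.
Maximizing over 7, 8, 9, 2, 5, Delta chooses A2. Subgame-perfect outcome: (A2, Medium) with payoffs (9, 9).
Under simultaneous play:
Delta's best replies: Light→A1; Medium→A3; Heavy→A3.
Echo's best replies: A0→Medium; A1→Light; A2→Medium; A3→Light; A4→Medium.
The unique mutual best reply is (A1, Light), giving (8, 7).
Delta's commitment gain: 9 − 8 = 1.

1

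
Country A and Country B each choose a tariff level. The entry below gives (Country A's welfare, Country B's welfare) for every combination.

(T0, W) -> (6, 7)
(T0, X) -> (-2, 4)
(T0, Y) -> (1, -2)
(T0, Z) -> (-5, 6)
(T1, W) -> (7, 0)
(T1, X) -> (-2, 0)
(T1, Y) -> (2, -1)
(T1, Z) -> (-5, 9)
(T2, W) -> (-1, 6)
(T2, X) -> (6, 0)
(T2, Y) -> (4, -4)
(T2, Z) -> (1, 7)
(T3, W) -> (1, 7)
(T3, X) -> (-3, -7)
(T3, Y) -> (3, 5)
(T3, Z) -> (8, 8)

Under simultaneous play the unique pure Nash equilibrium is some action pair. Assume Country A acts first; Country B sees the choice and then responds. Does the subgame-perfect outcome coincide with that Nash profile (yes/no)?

Backward induction with Country A moving first.
- T0: BR = W, leader payoff 6.
- T1: BR = Z, leader payoff -5.
- T2: BR = Z, leader payoff 1.
- T3: BR = Z, leader payoff 8.
Maximizing over 6, -5, 1, 8, Country A chooses T3. Subgame-perfect outcome: (T3, Z) with payoffs (8, 8).
Now find the simultaneous Nash equilibrium.
Country A's best replies: W→T1; X→T2; Y→T2; Z→T3.
Country B's best replies: T0→W; T1→Z; T2→Z; T3→Z.
The unique mutual best reply is (T3, Z), giving (8, 8).
Sequential outcome (T3, Z) coincides with the Nash profile (T3, Z).

yes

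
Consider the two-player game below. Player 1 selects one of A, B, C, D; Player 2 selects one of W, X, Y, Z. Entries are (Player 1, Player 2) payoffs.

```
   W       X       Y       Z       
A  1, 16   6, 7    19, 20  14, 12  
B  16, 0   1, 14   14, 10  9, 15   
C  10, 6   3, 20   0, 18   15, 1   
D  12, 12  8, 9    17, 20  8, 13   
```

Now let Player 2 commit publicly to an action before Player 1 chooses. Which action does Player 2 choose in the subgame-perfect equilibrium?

Y

Player 1 best-responds to each possible Player 2 move:
- W: Player 1 compares 1, 16, 10, 12 and picks B; Player 2 would get 0.
- X: Player 1 compares 6, 1, 3, 8 and picks D; Player 2 would get 9.
- Y: Player 1 compares 19, 14, 0, 17 and picks A; Player 2 would get 20.
- Z: Player 1 compares 14, 9, 15, 8 and picks C; Player 2 would get 1.
Maximizing over 0, 9, 20, 1, Player 2 chooses Y. Subgame-perfect outcome: (A, Y) with payoffs (19, 20).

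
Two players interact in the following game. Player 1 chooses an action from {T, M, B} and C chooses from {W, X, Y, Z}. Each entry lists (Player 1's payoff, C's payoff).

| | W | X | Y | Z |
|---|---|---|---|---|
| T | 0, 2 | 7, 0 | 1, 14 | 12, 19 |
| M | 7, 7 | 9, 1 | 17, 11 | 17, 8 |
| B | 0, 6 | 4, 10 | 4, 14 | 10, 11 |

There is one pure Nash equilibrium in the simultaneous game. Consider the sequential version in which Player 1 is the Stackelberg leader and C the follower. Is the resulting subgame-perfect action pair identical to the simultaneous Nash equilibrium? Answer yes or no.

yes

Solve by backward induction (Player 1 leads).
- T: C compares 2, 0, 14, 19 and picks Z; Player 1 would get 12.
- M: C compares 7, 1, 11, 8 and picks Y; Player 1 would get 17.
- B: C compares 6, 10, 14, 11 and picks Y; Player 1 would get 4.
Among 12, 17, 4, the best is 17 at M. Subgame-perfect outcome: (M, Y) with payoffs (17, 11).
Now find the simultaneous Nash equilibrium.
Player 1's best replies: W→M; X→M; Y→M; Z→M.
C's best replies: T→Z; M→Y; B→Y.
The unique mutual best reply is (M, Y), giving (17, 11).
Sequential outcome (M, Y) coincides with the Nash profile (M, Y).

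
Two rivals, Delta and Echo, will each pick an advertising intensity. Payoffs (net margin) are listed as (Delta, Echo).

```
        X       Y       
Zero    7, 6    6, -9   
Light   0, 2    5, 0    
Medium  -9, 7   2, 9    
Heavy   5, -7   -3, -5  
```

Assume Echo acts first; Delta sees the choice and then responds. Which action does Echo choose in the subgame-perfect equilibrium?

Solve by backward induction (Echo leads).
- X: BR = Zero, leader payoff 6.
- Y: BR = Zero, leader payoff -9.
Among 6, -9, the best is 6 at X. Subgame-perfect outcome: (Zero, X) with payoffs (7, 6).

X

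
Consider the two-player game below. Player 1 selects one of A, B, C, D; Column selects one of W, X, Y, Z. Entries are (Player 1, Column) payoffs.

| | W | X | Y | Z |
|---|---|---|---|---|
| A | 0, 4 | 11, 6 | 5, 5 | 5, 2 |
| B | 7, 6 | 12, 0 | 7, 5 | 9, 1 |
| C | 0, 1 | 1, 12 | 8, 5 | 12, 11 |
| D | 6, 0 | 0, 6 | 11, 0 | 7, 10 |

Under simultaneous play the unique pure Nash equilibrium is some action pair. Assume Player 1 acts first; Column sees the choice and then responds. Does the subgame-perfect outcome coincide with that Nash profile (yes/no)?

no

Solve by backward induction (Player 1 leads).
- A: Column compares 4, 6, 5, 2 and picks X; Player 1 would get 11.
- B: Column compares 6, 0, 5, 1 and picks W; Player 1 would get 7.
- C: Column compares 1, 12, 5, 11 and picks X; Player 1 would get 1.
- D: Column compares 0, 6, 0, 10 and picks Z; Player 1 would get 7.
Player 1's induced payoffs are 11, 7, 1, 7, so Player 1 commits to A. Subgame-perfect outcome: (A, X) with payoffs (11, 6).
Under simultaneous play:
Player 1's best replies: W→B; X→B; Y→D; Z→C.
Column's best replies: A→X; B→W; C→X; D→Z.
The unique mutual best reply is (B, W), giving (7, 6).
Sequential outcome (A, X) differs from the Nash profile (B, W).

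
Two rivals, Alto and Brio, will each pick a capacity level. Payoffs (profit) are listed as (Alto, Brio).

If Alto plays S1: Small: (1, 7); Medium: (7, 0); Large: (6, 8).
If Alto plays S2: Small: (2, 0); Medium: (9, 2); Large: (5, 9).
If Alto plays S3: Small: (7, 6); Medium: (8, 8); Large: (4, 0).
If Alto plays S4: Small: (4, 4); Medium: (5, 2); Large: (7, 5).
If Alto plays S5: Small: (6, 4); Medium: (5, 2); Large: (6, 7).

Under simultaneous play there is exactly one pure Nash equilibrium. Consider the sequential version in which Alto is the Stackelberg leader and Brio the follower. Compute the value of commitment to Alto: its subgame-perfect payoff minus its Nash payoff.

1

Backward induction with Alto moving first.
- S1 → Brio plays Large (best of 7, 0, 8); Alto gets 6.
- S2 → Brio plays Large (best of 0, 2, 9); Alto gets 5.
- S3 → Brio plays Medium (best of 6, 8, 0); Alto gets 8.
- S4 → Brio plays Large (best of 4, 2, 5); Alto gets 7.
- S5 → Brio plays Large (best of 4, 2, 7); Alto gets 6.
Maximizing over 6, 5, 8, 7, 6, Alto chooses S3. Subgame-perfect outcome: (S3, Medium) with payoffs (8, 8).
Now find the simultaneous Nash equilibrium.
Alto's best replies: Small→S3; Medium→S2; Large→S4.
Brio's best replies: S1→Large; S2→Large; S3→Medium; S4→Large; S5→Large.
The unique mutual best reply is (S4, Large), giving (7, 5).
Alto's commitment gain: 8 − 7 = 1.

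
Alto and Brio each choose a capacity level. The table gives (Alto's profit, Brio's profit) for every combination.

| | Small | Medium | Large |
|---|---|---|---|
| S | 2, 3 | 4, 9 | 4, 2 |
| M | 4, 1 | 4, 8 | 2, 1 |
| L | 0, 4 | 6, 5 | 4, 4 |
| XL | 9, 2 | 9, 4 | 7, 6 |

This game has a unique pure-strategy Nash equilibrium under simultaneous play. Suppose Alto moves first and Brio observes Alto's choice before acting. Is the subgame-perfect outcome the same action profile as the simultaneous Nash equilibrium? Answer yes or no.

Work backward from Brio's decision.
- S: BR = Medium, leader payoff 4.
- M: BR = Medium, leader payoff 4.
- L: BR = Medium, leader payoff 6.
- XL: BR = Large, leader payoff 7.
Alto's induced payoffs are 4, 4, 6, 7, so Alto commits to XL. Subgame-perfect outcome: (XL, Large) with payoffs (7, 6).
For the simultaneous game, intersect best replies.
Alto's best replies: Small→XL; Medium→XL; Large→XL.
Brio's best replies: S→Medium; M→Medium; L→Medium; XL→Large.
Only (XL, Large) has each player best-responding; Nash payoffs (7, 6).
Sequential outcome (XL, Large) coincides with the Nash profile (XL, Large).

yes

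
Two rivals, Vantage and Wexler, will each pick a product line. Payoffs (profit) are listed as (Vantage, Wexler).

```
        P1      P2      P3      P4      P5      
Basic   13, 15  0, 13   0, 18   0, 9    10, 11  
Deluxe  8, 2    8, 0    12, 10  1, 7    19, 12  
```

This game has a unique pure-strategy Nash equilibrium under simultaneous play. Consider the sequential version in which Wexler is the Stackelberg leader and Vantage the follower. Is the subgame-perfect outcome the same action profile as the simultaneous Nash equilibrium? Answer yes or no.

no

Vantage best-responds to each possible Wexler move:
- P1: BR = Basic, leader payoff 15.
- P2: BR = Deluxe, leader payoff 0.
- P3: BR = Deluxe, leader payoff 10.
- P4: BR = Deluxe, leader payoff 7.
- P5: BR = Deluxe, leader payoff 12.
Wexler's induced payoffs are 15, 0, 10, 7, 12, so Wexler commits to P1. Subgame-perfect outcome: (Basic, P1) with payoffs (13, 15).
For the simultaneous game, intersect best replies.
Vantage's best replies: P1→Basic; P2→Deluxe; P3→Deluxe; P4→Deluxe; P5→Deluxe.
Wexler's best replies: Basic→P3; Deluxe→P5.
Only (Deluxe, P5) has each player best-responding; Nash payoffs (19, 12).
Sequential outcome (Basic, P1) differs from the Nash profile (Deluxe, P5).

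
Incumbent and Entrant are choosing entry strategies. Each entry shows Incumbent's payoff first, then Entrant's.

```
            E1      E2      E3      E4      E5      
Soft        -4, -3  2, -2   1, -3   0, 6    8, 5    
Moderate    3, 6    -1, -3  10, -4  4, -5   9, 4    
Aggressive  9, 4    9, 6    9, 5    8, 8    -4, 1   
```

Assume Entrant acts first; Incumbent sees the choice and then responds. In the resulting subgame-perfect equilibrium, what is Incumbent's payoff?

Solve by backward induction (Entrant leads).
- E1: Incumbent compares -4, 3, 9 and picks Aggressive; Entrant would get 4.
- E2: Incumbent compares 2, -1, 9 and picks Aggressive; Entrant would get 6.
- E3: Incumbent compares 1, 10, 9 and picks Moderate; Entrant would get -4.
- E4: Incumbent compares 0, 4, 8 and picks Aggressive; Entrant would get 8.
- E5: Incumbent compares 8, 9, -4 and picks Moderate; Entrant would get 4.
Entrant's induced payoffs are 4, 6, -4, 8, 4, so Entrant commits to E4. Subgame-perfect outcome: (Aggressive, E4) with payoffs (8, 8).

8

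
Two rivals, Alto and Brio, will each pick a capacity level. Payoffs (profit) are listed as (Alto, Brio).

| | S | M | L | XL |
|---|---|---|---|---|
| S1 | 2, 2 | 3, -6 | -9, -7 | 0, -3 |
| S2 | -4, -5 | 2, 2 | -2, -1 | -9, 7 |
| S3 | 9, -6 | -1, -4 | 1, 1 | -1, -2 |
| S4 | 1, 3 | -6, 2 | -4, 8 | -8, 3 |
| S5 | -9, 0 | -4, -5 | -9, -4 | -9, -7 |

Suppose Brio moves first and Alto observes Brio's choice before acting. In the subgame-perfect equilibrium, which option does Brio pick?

Solve by backward induction (Brio leads).
- S: BR = S3, leader payoff -6.
- M: BR = S1, leader payoff -6.
- L: BR = S3, leader payoff 1.
- XL: BR = S1, leader payoff -3.
Brio's induced payoffs are -6, -6, 1, -3, so Brio commits to L. Subgame-perfect outcome: (S3, L) with payoffs (1, 1).

L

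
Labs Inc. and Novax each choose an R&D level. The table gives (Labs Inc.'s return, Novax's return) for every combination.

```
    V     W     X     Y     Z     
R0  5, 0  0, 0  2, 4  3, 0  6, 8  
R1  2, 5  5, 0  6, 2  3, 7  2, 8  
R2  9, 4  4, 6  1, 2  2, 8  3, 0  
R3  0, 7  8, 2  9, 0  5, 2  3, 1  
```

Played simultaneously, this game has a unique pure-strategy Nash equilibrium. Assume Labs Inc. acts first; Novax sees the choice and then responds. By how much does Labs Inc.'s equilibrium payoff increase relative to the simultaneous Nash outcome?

Work backward from Novax's decision.
- R0 → Novax plays Z (best of 0, 0, 4, 0, 8); Labs Inc. gets 6.
- R1 → Novax plays Z (best of 5, 0, 2, 7, 8); Labs Inc. gets 2.
- R2 → Novax plays Y (best of 4, 6, 2, 8, 0); Labs Inc. gets 2.
- R3 → Novax plays V (best of 7, 2, 0, 2, 1); Labs Inc. gets 0.
Maximizing over 6, 2, 2, 0, Labs Inc. chooses R0. Subgame-perfect outcome: (R0, Z) with payoffs (6, 8).
For the simultaneous game, intersect best replies.
Labs Inc.'s best replies: V→R2; W→R3; X→R3; Y→R3; Z→R0.
Novax's best replies: R0→Z; R1→Z; R2→Y; R3→V.
The unique mutual best reply is (R0, Z), giving (6, 8).
Labs Inc.'s commitment gain: 6 − 6 = 0.

0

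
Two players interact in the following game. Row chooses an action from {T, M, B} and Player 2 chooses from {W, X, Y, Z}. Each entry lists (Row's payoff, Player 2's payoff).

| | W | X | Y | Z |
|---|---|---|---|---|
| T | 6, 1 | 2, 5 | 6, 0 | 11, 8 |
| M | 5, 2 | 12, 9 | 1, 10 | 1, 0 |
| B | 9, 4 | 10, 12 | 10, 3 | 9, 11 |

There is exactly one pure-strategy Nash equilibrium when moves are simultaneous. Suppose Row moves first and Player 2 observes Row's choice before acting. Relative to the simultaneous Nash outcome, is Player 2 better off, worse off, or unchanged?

unchanged

Player 2 best-responds to each possible Row move:
- T: Player 2 compares 1, 5, 0, 8 and picks Z; Row would get 11.
- M: Player 2 compares 2, 9, 10, 0 and picks Y; Row would get 1.
- B: Player 2 compares 4, 12, 3, 11 and picks X; Row would get 10.
Row's induced payoffs are 11, 1, 10, so Row commits to T. Subgame-perfect outcome: (T, Z) with payoffs (11, 8).
Now find the simultaneous Nash equilibrium.
Row's best replies: W→B; X→M; Y→B; Z→T.
Player 2's best replies: T→Z; M→Y; B→X.
The unique mutual best reply is (T, Z), giving (11, 8).
Player 2 earns 8 sequentially versus 8 at the Nash outcome: unchanged.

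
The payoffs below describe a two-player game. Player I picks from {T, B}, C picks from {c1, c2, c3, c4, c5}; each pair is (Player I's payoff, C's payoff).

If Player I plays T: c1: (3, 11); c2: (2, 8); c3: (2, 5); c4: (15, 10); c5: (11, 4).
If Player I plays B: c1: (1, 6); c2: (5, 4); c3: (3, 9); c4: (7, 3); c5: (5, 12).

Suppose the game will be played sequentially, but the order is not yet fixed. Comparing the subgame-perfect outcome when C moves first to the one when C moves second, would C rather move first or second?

If Player I leads: C's best replies are T→c1, B→c5; Player I's induced payoffs 3, 5; outcome (B, c5), payoffs (5, 12).
If C leads: Player I's best replies are c1→T, c2→B, c3→B, c4→T, c5→T; C's induced payoffs 11, 4, 9, 10, 4; outcome (T, c1), payoffs (3, 11).
C gets 11 moving first and 12 moving second, so C prefers to move second.

second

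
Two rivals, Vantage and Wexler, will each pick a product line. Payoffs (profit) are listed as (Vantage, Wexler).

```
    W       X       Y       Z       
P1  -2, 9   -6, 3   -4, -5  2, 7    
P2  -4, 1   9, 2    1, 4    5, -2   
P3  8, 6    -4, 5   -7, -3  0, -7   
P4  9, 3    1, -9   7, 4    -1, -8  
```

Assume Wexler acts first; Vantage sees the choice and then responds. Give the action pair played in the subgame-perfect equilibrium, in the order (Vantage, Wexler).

Work backward from Vantage's decision.
- W → Vantage plays P4 (best of -2, -4, 8, 9); Wexler gets 3.
- X → Vantage plays P2 (best of -6, 9, -4, 1); Wexler gets 2.
- Y → Vantage plays P4 (best of -4, 1, -7, 7); Wexler gets 4.
- Z → Vantage plays P2 (best of 2, 5, 0, -1); Wexler gets -2.
Among 3, 2, 4, -2, the best is 4 at Y. Subgame-perfect outcome: (P4, Y) with payoffs (7, 4).

(P4, Y)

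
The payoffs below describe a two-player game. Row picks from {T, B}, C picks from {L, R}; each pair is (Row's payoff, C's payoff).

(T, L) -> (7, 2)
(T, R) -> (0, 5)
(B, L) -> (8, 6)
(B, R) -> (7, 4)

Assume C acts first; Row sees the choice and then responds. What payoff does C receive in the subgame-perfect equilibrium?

Solve by backward induction (C leads).
- L: BR = B, leader payoff 6.
- R: BR = B, leader payoff 4.
Maximizing over 6, 4, C chooses L. Subgame-perfect outcome: (B, L) with payoffs (8, 6).

6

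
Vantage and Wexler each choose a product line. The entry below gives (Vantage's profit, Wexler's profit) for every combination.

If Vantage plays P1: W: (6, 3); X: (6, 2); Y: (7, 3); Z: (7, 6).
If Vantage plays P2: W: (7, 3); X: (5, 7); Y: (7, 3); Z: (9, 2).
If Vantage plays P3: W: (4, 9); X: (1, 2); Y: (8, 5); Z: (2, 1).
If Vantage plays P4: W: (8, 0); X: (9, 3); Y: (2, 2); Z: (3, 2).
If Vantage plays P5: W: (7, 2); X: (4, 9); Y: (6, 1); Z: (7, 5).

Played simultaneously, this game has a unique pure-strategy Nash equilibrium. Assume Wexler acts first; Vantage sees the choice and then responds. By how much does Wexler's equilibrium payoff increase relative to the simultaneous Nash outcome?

Solve by backward induction (Wexler leads).
- W → Vantage plays P4 (best of 6, 7, 4, 8, 7); Wexler gets 0.
- X → Vantage plays P4 (best of 6, 5, 1, 9, 4); Wexler gets 3.
- Y → Vantage plays P3 (best of 7, 7, 8, 2, 6); Wexler gets 5.
- Z → Vantage plays P2 (best of 7, 9, 2, 3, 7); Wexler gets 2.
Wexler's induced payoffs are 0, 3, 5, 2, so Wexler commits to Y. Subgame-perfect outcome: (P3, Y) with payoffs (8, 5).
Now find the simultaneous Nash equilibrium.
Vantage's best replies: W→P4; X→P4; Y→P3; Z→P2.
Wexler's best replies: P1→Z; P2→X; P3→W; P4→X; P5→X.
Only (P4, X) has each player best-responding; Nash payoffs (9, 3).
Wexler's commitment gain: 5 − 3 = 2.

2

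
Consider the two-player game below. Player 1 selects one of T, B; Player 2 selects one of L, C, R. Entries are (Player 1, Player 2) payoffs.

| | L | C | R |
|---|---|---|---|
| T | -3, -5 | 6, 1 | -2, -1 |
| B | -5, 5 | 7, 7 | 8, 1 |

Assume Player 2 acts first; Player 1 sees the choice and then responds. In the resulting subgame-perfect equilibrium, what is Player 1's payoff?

7

Backward induction with Player 2 moving first.
- L: Player 1 compares -3, -5 and picks T; Player 2 would get -5.
- C: Player 1 compares 6, 7 and picks B; Player 2 would get 7.
- R: Player 1 compares -2, 8 and picks B; Player 2 would get 1.
Player 2's induced payoffs are -5, 7, 1, so Player 2 commits to C. Subgame-perfect outcome: (B, C) with payoffs (7, 7).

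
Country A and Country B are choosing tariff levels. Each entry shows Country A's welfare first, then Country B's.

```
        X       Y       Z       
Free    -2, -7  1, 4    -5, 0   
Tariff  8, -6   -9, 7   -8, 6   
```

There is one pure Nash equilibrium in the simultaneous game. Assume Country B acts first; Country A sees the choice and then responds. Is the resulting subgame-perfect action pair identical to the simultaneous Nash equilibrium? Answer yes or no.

Country A best-responds to each possible Country B move:
- X → Country A plays Tariff (best of -2, 8); Country B gets -6.
- Y → Country A plays Free (best of 1, -9); Country B gets 4.
- Z → Country A plays Free (best of -5, -8); Country B gets 0.
Maximizing over -6, 4, 0, Country B chooses Y. Subgame-perfect outcome: (Free, Y) with payoffs (1, 4).
For the simultaneous game, intersect best replies.
Country A's best replies: X→Tariff; Y→Free; Z→Free.
Country B's best replies: Free→Y; Tariff→Y.
The unique mutual best reply is (Free, Y), giving (1, 4).
Sequential outcome (Free, Y) coincides with the Nash profile (Free, Y).

yes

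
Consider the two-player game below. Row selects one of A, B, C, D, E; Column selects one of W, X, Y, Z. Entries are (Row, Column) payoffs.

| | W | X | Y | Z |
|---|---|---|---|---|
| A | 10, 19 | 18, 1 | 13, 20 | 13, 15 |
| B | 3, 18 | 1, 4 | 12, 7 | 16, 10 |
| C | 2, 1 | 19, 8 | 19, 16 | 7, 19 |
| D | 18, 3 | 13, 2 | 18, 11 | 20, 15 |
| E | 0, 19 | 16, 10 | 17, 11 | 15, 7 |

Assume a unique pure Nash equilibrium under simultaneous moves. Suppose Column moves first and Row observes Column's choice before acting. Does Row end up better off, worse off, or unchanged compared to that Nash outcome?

worse off

Work backward from Row's decision.
- W → Row plays D (best of 10, 3, 2, 18, 0); Column gets 3.
- X → Row plays C (best of 18, 1, 19, 13, 16); Column gets 8.
- Y → Row plays C (best of 13, 12, 19, 18, 17); Column gets 16.
- Z → Row plays D (best of 13, 16, 7, 20, 15); Column gets 15.
Among 3, 8, 16, 15, the best is 16 at Y. Subgame-perfect outcome: (C, Y) with payoffs (19, 16).
Now find the simultaneous Nash equilibrium.
Row's best replies: W→D; X→C; Y→C; Z→D.
Column's best replies: A→Y; B→W; C→Z; D→Z; E→W.
The unique mutual best reply is (D, Z), giving (20, 15).
Row earns 19 sequentially versus 20 at the Nash outcome: worse off.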